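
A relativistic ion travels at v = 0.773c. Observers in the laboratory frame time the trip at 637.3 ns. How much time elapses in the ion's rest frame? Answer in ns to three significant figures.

γ = 1/√(1 − 0.773²) = 1/√0.4025 = 1.576
The interval measured in the laboratory frame is the dilated one; the clock in the ion's rest frame measures the proper time τ = Δt/γ = 637.3/1.576 ns.

τ = 404 ns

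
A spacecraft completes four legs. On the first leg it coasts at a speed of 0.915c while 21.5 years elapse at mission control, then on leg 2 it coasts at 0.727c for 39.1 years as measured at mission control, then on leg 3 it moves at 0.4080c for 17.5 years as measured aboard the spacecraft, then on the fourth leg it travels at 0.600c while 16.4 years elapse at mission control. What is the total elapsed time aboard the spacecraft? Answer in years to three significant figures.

Leg 1: γ = 1/√(1 − 0.915²) = 1/√0.1628 = 2.479; τ_1 = 21.5/2.479 = 8.674 years.
Leg 2: γ = 1/√(1 − 0.727²) = 1/√0.4715 = 1.456; τ_2 = 39.1/1.456 = 26.85 years.
Leg 3: 17.5 years is already measured aboard the spacecraft.
Leg 4: γ = 1/√(1 − 0.600²) = 5/4 = 1.250; τ_4 = 16.4/1.250 = 13.12 years.
Total: 8.674 + 26.85 + 17.50 + 13.12 years.

τ = 66.1 years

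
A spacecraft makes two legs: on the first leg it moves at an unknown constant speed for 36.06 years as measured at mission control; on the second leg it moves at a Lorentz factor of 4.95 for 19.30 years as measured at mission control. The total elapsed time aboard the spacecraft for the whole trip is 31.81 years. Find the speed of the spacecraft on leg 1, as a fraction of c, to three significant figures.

β = 0.633

Leg 1: speed unknown; τ_1 = 36.06/γ_1.
Leg 2: γ = 4.95; τ_2 = 19.30/4.950 = 3.899 years.
Total proper time: τ_1 + 3.899 = 31.81, so τ_1 = 31.81 − 3.899 = 27.91 years.
γ_1 = 36.06/27.91 = 1.292; β = √(1 − 1/γ²) = √0.4009.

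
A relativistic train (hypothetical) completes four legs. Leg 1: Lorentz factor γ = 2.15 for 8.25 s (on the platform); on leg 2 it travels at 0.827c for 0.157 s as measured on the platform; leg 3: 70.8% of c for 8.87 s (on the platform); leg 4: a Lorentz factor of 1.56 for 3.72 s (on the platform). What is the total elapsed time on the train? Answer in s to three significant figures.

Leg 1: γ = 2.15; τ_1 = 8.25/2.150 = 3.837 s.
Leg 2: γ = 1/√(1 − 0.827²) = 1/√0.3161 = 1.779; τ_2 = 0.157/1.779 = 0.08827 s.
Leg 3: β = 0.708; γ = 1/√(1 − 0.708²) = 1/√0.4987 = 1.416; τ_3 = 8.87/1.416 = 6.264 s.
Leg 4: γ = 1.56; τ_4 = 3.72/1.560 = 2.385 s.
Total: 3.837 + 0.08827 + 6.264 + 2.385 s.

τ = 12.6 s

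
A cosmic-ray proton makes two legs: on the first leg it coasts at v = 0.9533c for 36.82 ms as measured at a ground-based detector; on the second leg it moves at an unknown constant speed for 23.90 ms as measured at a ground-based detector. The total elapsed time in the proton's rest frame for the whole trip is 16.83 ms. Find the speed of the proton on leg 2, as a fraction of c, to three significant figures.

β = 0.971

Leg 1: γ = 1/√(1 − 0.9533²) = 1/√0.09122 = 3.311; τ_1 = 36.82/3.311 = 11.12 ms.
Leg 2: speed unknown; τ_2 = 23.90/γ_2.
Total proper time: 11.12 + τ_2 = 16.83, so τ_2 = 16.83 − 11.12 = 5.709 ms.
γ_2 = 23.90/5.709 = 4.186; β = √(1 − 1/γ²) = √0.9429.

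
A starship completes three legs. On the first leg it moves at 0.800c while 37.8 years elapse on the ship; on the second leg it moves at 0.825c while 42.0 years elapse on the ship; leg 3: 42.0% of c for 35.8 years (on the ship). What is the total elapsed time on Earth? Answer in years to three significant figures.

Δt = 177 years

Leg 1: γ = 1/√(1 − 0.800²) = 5/3 ≈ 1.667; Δt_1 = 1.667 × 37.8 = 63.00 years.
Leg 2: γ = 1/√(1 − 0.825²) = 1/√0.3194 = 1.769; Δt_2 = 1.769 × 42.0 = 74.32 years.
Leg 3: β = 0.420; γ = 1/√(1 − 0.420²) = 1/√0.8236 = 1.102; Δt_3 = 1.102 × 35.8 = 39.45 years.
Total: 63.00 + 74.32 + 39.45 years.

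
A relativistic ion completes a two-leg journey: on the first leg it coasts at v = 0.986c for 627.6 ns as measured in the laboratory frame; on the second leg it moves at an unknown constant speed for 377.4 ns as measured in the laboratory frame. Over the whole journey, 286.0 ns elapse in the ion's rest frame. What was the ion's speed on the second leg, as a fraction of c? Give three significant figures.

Leg 1: γ = 1/√(1 − 0.986²) = 1/√0.02780 = 5.997; τ_1 = 627.6/5.997 = 104.6 ns.
Leg 2: speed unknown; τ_2 = 377.4/γ_2.
Total proper time: 104.6 + τ_2 = 286.0, so τ_2 = 286.0 − 104.6 = 181.4 ns.
γ_2 = 377.4/181.4 = 2.081; β = √(1 − 1/γ²) = √0.7691.

β = 0.877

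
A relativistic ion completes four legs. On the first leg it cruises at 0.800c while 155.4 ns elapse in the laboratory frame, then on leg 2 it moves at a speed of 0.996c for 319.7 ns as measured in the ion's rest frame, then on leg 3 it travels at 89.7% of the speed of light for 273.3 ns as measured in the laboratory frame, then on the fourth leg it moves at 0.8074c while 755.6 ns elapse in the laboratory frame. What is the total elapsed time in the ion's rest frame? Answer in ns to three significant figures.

Leg 1: γ = 1/√(1 − 0.800²) = 5/3 ≈ 1.667; τ_1 = 155.4/1.667 = 93.24 ns.
Leg 2: 319.7 ns is already measured in the ion's rest frame.
Leg 3: β = 0.897; γ = 1/√(1 − 0.897²) = 1/√0.1954 = 2.262; τ_3 = 273.3/2.262 = 120.8 ns.
Leg 4: γ = 1/√(1 − 0.8074²) = 1/√0.3481 = 1.695; τ_4 = 755.6/1.695 = 445.8 ns.
Total: 93.24 + 319.7 + 120.8 + 445.8 ns.

τ = 980 ns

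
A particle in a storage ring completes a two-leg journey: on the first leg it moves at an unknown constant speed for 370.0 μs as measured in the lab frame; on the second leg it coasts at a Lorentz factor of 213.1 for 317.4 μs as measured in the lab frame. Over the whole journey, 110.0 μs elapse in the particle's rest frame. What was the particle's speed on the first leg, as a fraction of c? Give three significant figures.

Leg 1: speed unknown; τ_1 = 370.0/γ_1.
Leg 2: γ = 213.1; τ_2 = 317.4/213.1 = 1.489 μs.
Total proper time: τ_1 + 1.489 = 110.0, so τ_1 = 110.0 − 1.489 = 108.5 μs.
γ_1 = 370.0/108.5 = 3.410; β = √(1 − 1/γ²) = √0.9140.

β = 0.956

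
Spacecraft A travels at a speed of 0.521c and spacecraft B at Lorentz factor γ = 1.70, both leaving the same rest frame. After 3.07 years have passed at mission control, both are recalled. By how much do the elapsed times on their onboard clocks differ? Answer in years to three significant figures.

A: γ = 1/√(1 − 0.521²) = 1/√0.7286 = 1.172; τ_A = 3.07/1.172 = 2.620 years.
B: γ = 1.70; τ_B = 3.07/1.700 = 1.806 years.

|τ_A − τ_B| = 0.815 years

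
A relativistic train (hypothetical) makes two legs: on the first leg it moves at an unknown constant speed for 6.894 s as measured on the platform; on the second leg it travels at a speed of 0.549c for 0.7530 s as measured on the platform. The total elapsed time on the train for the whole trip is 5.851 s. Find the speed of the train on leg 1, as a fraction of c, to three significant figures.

Leg 1: speed unknown; τ_1 = 6.894/γ_1.
Leg 2: γ = 1/√(1 − 0.549²) = 1/√0.6986 = 1.196; τ_2 = 0.7530/1.196 = 0.6294 s.
Total proper time: τ_1 + 0.6294 = 5.851, so τ_1 = 5.851 − 0.6294 = 5.222 s.
γ_1 = 6.894/5.222 = 1.320; β = √(1 − 1/γ²) = √0.4263.

β = 0.653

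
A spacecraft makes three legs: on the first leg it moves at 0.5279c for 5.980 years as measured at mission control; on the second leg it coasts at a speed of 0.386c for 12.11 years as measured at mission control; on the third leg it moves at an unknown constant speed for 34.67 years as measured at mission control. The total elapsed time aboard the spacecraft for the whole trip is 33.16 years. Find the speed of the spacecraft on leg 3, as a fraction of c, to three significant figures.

Leg 1: γ = 1/√(1 − 0.5279²) = 1/√0.7213 = 1.177; τ_1 = 5.980/1.177 = 5.079 years.
Leg 2: γ = 1/√(1 − 0.386²) = 1/√0.8510 = 1.084; τ_2 = 12.11/1.084 = 11.17 years.
Leg 3: speed unknown; τ_3 = 34.67/γ_3.
Total proper time: 5.079 + 11.17 + τ_3 = 33.16, so τ_3 = 33.16 − 16.25 = 16.91 years.
γ_3 = 34.67/16.91 = 2.050; β = √(1 − 1/γ²) = √0.7621.

β = 0.873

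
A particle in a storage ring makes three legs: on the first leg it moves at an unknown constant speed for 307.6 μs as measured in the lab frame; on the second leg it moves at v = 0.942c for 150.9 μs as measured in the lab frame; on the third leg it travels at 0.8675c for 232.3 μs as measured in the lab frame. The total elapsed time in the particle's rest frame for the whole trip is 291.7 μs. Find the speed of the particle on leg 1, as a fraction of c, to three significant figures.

β = 0.913

Leg 1: speed unknown; τ_1 = 307.6/γ_1.
Leg 2: γ = 1/√(1 − 0.942²) = 1/√0.1126 = 2.980; τ_2 = 150.9/2.980 = 50.64 μs.
Leg 3: γ = 1/√(1 − 0.8675²) = 1/√0.2474 = 2.010; τ_3 = 232.3/2.010 = 115.6 μs.
Total proper time: τ_1 + 50.64 + 115.6 = 291.7, so τ_1 = 291.7 − 166.2 = 125.5 μs.
γ_1 = 307.6/125.5 = 2.451; β = √(1 − 1/γ²) = √0.8335.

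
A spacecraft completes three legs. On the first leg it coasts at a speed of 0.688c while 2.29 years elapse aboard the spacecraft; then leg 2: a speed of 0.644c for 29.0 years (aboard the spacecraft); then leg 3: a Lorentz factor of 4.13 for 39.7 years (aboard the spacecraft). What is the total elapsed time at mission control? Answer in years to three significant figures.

Δt = 205 years

Leg 1: γ = 1/√(1 − 0.688²) = 1/√0.5267 = 1.378; Δt_1 = 1.378 × 2.29 = 3.156 years.
Leg 2: γ = 1/√(1 − 0.644²) = 1/√0.5853 = 1.307; Δt_2 = 1.307 × 29.0 = 37.91 years.
Leg 3: γ = 4.13; Δt_3 = 4.130 × 39.7 = 164.0 years.
Total: 3.156 + 37.91 + 164.0 years.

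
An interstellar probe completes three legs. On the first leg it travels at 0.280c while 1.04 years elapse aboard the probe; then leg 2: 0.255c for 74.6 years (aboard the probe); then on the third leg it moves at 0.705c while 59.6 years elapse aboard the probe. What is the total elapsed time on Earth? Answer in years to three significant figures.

Leg 1: γ = 1/√(1 − 0.280²) = 25/24 ≈ 1.042; Δt_1 = 1.042 × 1.04 = 1.083 years.
Leg 2: γ = 1/√(1 − 0.255²) = 1/√0.9350 = 1.034; Δt_2 = 1.034 × 74.6 = 77.15 years.
Leg 3: γ = 1/√(1 − 0.705²) = 1/√0.5030 = 1.410; Δt_3 = 1.410 × 59.6 = 84.04 years.
Total: 1.083 + 77.15 + 84.04 years.

Δt = 162 years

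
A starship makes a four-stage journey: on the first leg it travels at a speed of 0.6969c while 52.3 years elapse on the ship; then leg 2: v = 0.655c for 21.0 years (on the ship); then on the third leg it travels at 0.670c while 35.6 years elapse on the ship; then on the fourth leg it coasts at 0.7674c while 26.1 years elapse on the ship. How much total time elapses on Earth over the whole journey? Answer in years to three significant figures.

Leg 1: γ = 1/√(1 − 0.6969²) = 1/√0.5143 = 1.394; Δt_1 = 1.394 × 52.3 = 72.93 years.
Leg 2: γ = 1/√(1 − 0.655²) = 1/√0.5710 = 1.323; Δt_2 = 1.323 × 21.0 = 27.79 years.
Leg 3: γ = 1/√(1 − 0.670²) = 1/√0.5511 = 1.347; Δt_3 = 1.347 × 35.6 = 47.96 years.
Leg 4: γ = 1/√(1 − 0.7674²) = 1/√0.4111 = 1.560; Δt_4 = 1.560 × 26.1 = 40.71 years.
Total: 72.93 + 27.79 + 47.96 + 40.71 years.

Δt = 189 years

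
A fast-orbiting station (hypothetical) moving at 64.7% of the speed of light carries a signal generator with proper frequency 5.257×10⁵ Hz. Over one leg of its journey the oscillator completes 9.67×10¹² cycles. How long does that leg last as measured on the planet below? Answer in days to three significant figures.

Δt = 279 days

β = 0.647; γ = 1/√(1 − 0.647²) = 1/√0.5814 = 1.311
Proper time for N cycles: τ = N/f = 9.67×10¹²/(5.257×10⁵) = 1.839×10⁷ s = 212.9 days.
Lab-frame duration Δt = γτ = 1.311 × 212.9 = 279.2 days.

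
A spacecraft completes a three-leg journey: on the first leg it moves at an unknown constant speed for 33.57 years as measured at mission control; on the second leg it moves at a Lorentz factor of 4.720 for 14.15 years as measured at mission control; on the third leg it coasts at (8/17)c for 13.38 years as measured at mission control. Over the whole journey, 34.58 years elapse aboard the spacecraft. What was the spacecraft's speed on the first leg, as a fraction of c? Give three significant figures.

Leg 1: speed unknown; τ_1 = 33.57/γ_1.
Leg 2: γ = 4.720; τ_2 = 14.15/4.720 = 2.998 years.
Leg 3: γ = 1/√(1 − (8/17)²) = 17/15 ≈ 1.133; τ_3 = 13.38/1.133 = 11.81 years.
Total proper time: τ_1 + 2.998 + 11.81 = 34.58, so τ_1 = 34.58 − 14.80 = 19.78 years.
γ_1 = 33.57/19.78 = 1.697; β = √(1 − 1/γ²) = √0.6530.

β = 0.808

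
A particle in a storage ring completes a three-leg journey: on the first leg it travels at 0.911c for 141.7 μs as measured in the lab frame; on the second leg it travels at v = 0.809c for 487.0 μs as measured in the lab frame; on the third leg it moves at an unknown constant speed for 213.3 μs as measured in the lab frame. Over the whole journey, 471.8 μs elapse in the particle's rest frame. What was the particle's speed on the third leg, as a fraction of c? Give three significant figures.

Leg 1: γ = 1/√(1 − 0.911²) = 1/√0.1701 = 2.425; τ_1 = 141.7/2.425 = 58.44 μs.
Leg 2: γ = 1/√(1 − 0.809²) = 1/√0.3455 = 1.701; τ_2 = 487.0/1.701 = 286.3 μs.
Leg 3: speed unknown; τ_3 = 213.3/γ_3.
Total proper time: 58.44 + 286.3 + τ_3 = 471.8, so τ_3 = 471.8 − 344.7 = 127.1 μs.
γ_3 = 213.3/127.1 = 1.678; β = √(1 − 1/γ²) = √0.6449.

β = 0.803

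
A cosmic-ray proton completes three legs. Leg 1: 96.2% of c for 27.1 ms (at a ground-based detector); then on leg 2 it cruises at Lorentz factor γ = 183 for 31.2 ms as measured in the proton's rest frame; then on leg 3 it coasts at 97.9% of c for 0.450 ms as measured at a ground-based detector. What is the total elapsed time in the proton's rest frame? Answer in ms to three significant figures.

Leg 1: β = 0.962; γ = 1/√(1 − 0.962²) = 1/√0.07456 = 3.662; τ_1 = 27.1/3.662 = 7.400 ms.
Leg 2: 31.2 ms is already measured in the proton's rest frame.
Leg 3: β = 0.979; γ = 1/√(1 − 0.979²) = 1/√0.04156 = 4.905; τ_3 = 0.450/4.905 = 0.09174 ms.
Total: 7.400 + 31.20 + 0.09174 ms.

τ = 38.7 ms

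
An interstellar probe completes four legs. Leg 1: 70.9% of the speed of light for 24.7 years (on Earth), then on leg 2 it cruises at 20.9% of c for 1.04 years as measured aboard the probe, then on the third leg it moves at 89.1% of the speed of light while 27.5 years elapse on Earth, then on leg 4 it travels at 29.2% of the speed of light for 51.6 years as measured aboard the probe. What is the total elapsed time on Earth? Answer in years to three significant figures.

Δt = 107 years

Leg 1: 24.7 years is already measured on Earth.
Leg 2: β = 0.209; γ = 1/√(1 − 0.209²) = 1/√0.9563 = 1.023; Δt_2 = 1.023 × 1.04 = 1.063 years.
Leg 3: 27.5 years is already measured on Earth.
Leg 4: β = 0.292; γ = 1/√(1 − 0.292²) = 1/√0.9147 = 1.046; Δt_4 = 1.046 × 51.6 = 53.95 years.
Total: 24.70 + 1.063 + 27.50 + 53.95 years.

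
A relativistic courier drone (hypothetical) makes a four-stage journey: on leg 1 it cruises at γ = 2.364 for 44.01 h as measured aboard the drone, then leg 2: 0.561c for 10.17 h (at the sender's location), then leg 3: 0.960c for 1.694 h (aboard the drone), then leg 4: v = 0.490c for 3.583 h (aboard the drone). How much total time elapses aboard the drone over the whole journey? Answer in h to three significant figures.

τ = 57.7 h

Leg 1: 44.01 h is already measured aboard the drone.
Leg 2: γ = 1/√(1 − 0.561²) = 1/√0.6853 = 1.208; τ_2 = 10.17/1.208 = 8.419 h.
Leg 3: 1.694 h is already measured aboard the drone.
Leg 4: 3.583 h is already measured aboard the drone.
Total: 44.01 + 8.419 + 1.694 + 3.583 h.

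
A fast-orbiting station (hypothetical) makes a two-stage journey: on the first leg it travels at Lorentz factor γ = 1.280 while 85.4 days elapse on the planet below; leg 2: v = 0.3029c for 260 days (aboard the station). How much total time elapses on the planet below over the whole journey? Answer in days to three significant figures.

Leg 1: 85.4 days is already measured on the planet below.
Leg 2: γ = 1/√(1 − 0.3029²) = 1/√0.9083 = 1.049; Δt_2 = 1.049 × 260 = 272.8 days.
Total: 85.40 + 272.8 days.

Δt = 358 days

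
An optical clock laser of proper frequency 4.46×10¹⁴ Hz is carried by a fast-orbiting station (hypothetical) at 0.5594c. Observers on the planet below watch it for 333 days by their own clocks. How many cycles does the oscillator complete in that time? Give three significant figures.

γ = 1/√(1 − 0.5594²) = 1/√0.6871 = 1.206
During 333 days of lab time, the oscillator's proper time advances by τ = Δt/γ = 333/1.206 = 276.0 days = 2.385×10⁷ s.
N = f × τ = 4.46×10¹⁴ × 2.385×10⁷ = 1.064×10²².

N = 1.06×10²²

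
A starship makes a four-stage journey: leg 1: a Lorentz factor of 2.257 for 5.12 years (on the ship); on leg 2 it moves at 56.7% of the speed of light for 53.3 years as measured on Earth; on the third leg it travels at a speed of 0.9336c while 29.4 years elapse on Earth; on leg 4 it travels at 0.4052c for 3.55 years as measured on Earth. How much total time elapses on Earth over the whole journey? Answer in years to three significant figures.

Δt = 97.8 years

Leg 1: γ = 2.257; Δt_1 = 2.257 × 5.12 = 11.56 years.
Leg 2: 53.3 years is already measured on Earth.
Leg 3: 29.4 years is already measured on Earth.
Leg 4: 3.55 years is already measured on Earth.
Total: 11.56 + 53.30 + 29.40 + 3.550 years.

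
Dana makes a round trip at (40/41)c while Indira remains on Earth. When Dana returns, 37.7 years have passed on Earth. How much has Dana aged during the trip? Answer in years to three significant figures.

γ = 1/√(1 − (40/41)²) = 41/9 ≈ 4.556
Dana's clock measures proper time along the trip: τ = Δt/γ = 37.7/4.556 years.

τ = 8.28 years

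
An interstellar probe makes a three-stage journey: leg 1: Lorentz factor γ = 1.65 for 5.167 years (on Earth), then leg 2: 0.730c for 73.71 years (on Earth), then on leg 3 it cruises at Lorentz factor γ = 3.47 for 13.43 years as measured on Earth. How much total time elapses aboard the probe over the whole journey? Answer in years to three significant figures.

Leg 1: γ = 1.65; τ_1 = 5.167/1.650 = 3.132 years.
Leg 2: γ = 1/√(1 − 0.730²) = 1/√0.4671 = 1.463; τ_2 = 73.71/1.463 = 50.38 years.
Leg 3: γ = 3.47; τ_3 = 13.43/3.470 = 3.870 years.
Total: 3.132 + 50.38 + 3.870 years.

τ = 57.4 years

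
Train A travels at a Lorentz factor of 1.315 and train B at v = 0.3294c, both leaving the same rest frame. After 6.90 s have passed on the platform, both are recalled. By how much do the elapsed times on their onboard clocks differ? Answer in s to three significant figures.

A: γ = 1.315; τ_A = 6.90/1.315 = 5.247 s.
B: γ = 1/√(1 − 0.3294²) = 1/√0.8915 = 1.059; τ_B = 6.90/1.059 = 6.515 s.

|τ_A − τ_B| = 1.27 s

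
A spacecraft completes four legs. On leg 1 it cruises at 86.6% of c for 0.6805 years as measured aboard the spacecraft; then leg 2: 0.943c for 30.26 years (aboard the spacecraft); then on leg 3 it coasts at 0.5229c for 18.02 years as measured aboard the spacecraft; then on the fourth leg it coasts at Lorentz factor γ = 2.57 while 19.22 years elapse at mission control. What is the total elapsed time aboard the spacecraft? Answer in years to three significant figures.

Leg 1: 0.6805 years is already measured aboard the spacecraft.
Leg 2: 30.26 years is already measured aboard the spacecraft.
Leg 3: 18.02 years is already measured aboard the spacecraft.
Leg 4: γ = 2.57; τ_4 = 19.22/2.570 = 7.479 years.
Total: 0.6805 + 30.26 + 18.02 + 7.479 years.

τ = 56.4 years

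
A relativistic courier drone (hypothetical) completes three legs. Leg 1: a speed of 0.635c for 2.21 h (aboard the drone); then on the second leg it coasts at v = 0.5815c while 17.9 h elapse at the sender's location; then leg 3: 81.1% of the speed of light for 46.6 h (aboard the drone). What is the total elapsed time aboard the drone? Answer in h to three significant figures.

Leg 1: 2.21 h is already measured aboard the drone.
Leg 2: γ = 1/√(1 − 0.5815²) = 1/√0.6619 = 1.229; τ_2 = 17.9/1.229 = 14.56 h.
Leg 3: 46.6 h is already measured aboard the drone.
Total: 2.210 + 14.56 + 46.60 h.

τ = 63.4 h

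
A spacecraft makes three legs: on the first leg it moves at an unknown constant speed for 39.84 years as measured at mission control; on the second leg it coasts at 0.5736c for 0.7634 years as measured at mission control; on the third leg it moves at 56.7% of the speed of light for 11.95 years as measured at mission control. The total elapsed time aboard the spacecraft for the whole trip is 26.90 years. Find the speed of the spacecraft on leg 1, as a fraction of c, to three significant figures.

β = 0.911

Leg 1: speed unknown; τ_1 = 39.84/γ_1.
Leg 2: γ = 1/√(1 − 0.5736²) = 1/√0.6710 = 1.221; τ_2 = 0.7634/1.221 = 0.6253 years.
Leg 3: β = 0.567; γ = 1/√(1 − 0.567²) = 1/√0.6785 = 1.214; τ_3 = 11.95/1.214 = 9.843 years.
Total proper time: τ_1 + 0.6253 + 9.843 = 26.90, so τ_1 = 26.90 − 10.47 = 16.43 years.
γ_1 = 39.84/16.43 = 2.425; β = √(1 − 1/γ²) = √0.8299.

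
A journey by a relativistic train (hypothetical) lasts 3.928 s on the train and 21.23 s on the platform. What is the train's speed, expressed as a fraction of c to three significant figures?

v = 0.983c

The proper time is measured on the train (both events occur at the train's location); Δt is measured on the platform. γ = Δt/τ = 21.23/3.928 = 5.405.
β = √(1 − 1/γ²) = √(1 − 0.03423) = √0.9658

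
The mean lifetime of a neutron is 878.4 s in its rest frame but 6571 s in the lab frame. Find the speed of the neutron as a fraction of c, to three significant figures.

β = 0.991

γ = Δt/τ₀ = 6571/878.4 = 7.481
β = √(1 − 1/γ²) = √(1 − 0.01787) = √0.9821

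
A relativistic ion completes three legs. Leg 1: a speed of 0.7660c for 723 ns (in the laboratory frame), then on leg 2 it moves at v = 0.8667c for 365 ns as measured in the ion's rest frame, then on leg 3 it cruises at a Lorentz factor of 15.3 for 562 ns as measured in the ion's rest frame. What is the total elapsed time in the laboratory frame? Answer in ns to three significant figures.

Δt = 1.01×10⁴ ns

Leg 1: 723 ns is already measured in the laboratory frame.
Leg 2: γ = 1/√(1 − 0.8667²) = 1/√0.2488 = 2.005; Δt_2 = 2.005 × 365 = 731.7 ns.
Leg 3: γ = 15.3; Δt_3 = 15.30 × 562 = 8599 ns.
Total: 723.0 + 731.7 + 8599 ns.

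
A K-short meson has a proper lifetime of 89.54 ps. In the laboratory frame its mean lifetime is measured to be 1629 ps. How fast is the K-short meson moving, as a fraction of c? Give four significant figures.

γ = Δt/τ₀ = 1629/89.54 = 18.19
β = √(1 − 1/γ²) = √(1 − 0.003021) = √0.9970

v = 0.9985c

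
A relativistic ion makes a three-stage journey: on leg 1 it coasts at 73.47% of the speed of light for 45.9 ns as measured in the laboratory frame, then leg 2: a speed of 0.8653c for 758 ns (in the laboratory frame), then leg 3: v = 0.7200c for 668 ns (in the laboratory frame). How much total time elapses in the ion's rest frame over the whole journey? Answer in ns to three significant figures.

τ = 875 ns

Leg 1: β = 0.7347; γ = 1/√(1 − 0.7347²) = 1/√0.4602 = 1.474; τ_1 = 45.9/1.474 = 31.14 ns.
Leg 2: γ = 1/√(1 − 0.8653²) = 1/√0.2513 = 1.995; τ_2 = 758/1.995 = 380.0 ns.
Leg 3: γ = 1/√(1 − 0.7200²) = 1/√0.4816 = 1.441; τ_3 = 668/1.441 = 463.6 ns.
Total: 31.14 + 380.0 + 463.6 ns.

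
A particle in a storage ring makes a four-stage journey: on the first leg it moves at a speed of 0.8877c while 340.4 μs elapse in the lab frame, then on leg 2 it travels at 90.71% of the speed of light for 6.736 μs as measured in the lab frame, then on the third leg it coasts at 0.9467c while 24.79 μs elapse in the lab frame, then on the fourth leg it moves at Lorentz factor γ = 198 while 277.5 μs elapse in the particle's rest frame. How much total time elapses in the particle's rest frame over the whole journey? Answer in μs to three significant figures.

τ = 445 μs

Leg 1: γ = 1/√(1 − 0.8877²) = 1/√0.2120 = 2.172; τ_1 = 340.4/2.172 = 156.7 μs.
Leg 2: β = 0.9071; γ = 1/√(1 − 0.9071²) = 1/√0.1772 = 2.376; τ_2 = 6.736/2.376 = 2.835 μs.
Leg 3: γ = 1/√(1 − 0.9467²) = 1/√0.1038 = 3.104; τ_3 = 24.79/3.104 = 7.985 μs.
Leg 4: 277.5 μs is already measured in the particle's rest frame.
Total: 156.7 + 2.835 + 7.985 + 277.5 μs.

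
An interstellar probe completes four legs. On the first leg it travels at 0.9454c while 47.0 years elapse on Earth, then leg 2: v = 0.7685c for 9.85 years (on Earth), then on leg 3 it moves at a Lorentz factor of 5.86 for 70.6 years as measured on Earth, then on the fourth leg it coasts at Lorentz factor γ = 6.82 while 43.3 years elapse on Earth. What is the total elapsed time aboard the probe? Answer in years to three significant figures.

τ = 40.0 years

Leg 1: γ = 1/√(1 − 0.9454²) = 1/√0.1062 = 3.068; τ_1 = 47.0/3.068 = 15.32 years.
Leg 2: γ = 1/√(1 − 0.7685²) = 1/√0.4094 = 1.563; τ_2 = 9.85/1.563 = 6.303 years.
Leg 3: γ = 5.86; τ_3 = 70.6/5.860 = 12.05 years.
Leg 4: γ = 6.82; τ_4 = 43.3/6.820 = 6.349 years.
Total: 15.32 + 6.303 + 12.05 + 6.349 years.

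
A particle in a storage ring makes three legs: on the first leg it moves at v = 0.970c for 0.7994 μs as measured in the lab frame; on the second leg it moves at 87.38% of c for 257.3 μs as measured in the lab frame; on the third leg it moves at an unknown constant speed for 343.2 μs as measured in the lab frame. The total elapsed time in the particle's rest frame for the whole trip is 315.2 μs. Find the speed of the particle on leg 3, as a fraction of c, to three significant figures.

β = 0.833

Leg 1: γ = 1/√(1 − 0.970²) = 1/√0.05910 = 4.113; τ_1 = 0.7994/4.113 = 0.1943 μs.
Leg 2: β = 0.8738; γ = 1/√(1 − 0.8738²) = 1/√0.2365 = 2.056; τ_2 = 257.3/2.056 = 125.1 μs.
Leg 3: speed unknown; τ_3 = 343.2/γ_3.
Total proper time: 0.1943 + 125.1 + τ_3 = 315.2, so τ_3 = 315.2 − 125.3 = 189.9 μs.
γ_3 = 343.2/189.9 = 1.807; β = √(1 − 1/γ²) = √0.6939.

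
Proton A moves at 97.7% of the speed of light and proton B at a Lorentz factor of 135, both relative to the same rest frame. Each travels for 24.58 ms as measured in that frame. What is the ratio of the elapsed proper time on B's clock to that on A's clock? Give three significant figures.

τ_B/τ_A = 0.0347

A: β = 0.977; γ = 1/√(1 − 0.977²) = 1/√0.04547 = 4.690. B: γ = 135.
τ_A/τ_B = γ_B/γ_A = 135.0/4.690 = 28.79, so τ_B/τ_A = 0.03474.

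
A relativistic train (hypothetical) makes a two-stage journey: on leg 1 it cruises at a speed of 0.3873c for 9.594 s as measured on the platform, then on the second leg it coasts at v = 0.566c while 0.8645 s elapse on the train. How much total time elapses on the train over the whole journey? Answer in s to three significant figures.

Leg 1: γ = 1/√(1 − 0.3873²) = 1/√0.8500 = 1.085; τ_1 = 9.594/1.085 = 8.845 s.
Leg 2: 0.8645 s is already measured on the train.
Total: 8.845 + 0.8645 s.

τ = 9.71 s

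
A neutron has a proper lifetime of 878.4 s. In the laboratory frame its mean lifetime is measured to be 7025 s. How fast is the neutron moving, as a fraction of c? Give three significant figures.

γ = Δt/τ₀ = 7025/878.4 = 7.997
β = √(1 − 1/γ²) = √(1 − 0.01563) = √0.9844

v = 0.992c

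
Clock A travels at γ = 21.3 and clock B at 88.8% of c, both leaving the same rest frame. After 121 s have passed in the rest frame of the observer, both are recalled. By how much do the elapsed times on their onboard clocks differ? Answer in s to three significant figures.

A: γ = 21.3; τ_A = 121/21.30 = 5.681 s.
B: β = 0.888; γ = 1/√(1 − 0.888²) = 1/√0.2115 = 2.175; τ_B = 121/2.175 = 55.64 s.

|τ_A − τ_B| = 50.0 s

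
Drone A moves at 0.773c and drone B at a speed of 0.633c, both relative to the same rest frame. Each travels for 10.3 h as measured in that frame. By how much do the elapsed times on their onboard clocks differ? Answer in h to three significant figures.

|τ_A − τ_B| = 1.44 h

A: γ = 1/√(1 − 0.773²) = 1/√0.4025 = 1.576; τ_A = 10.3/1.576 = 6.534 h.
B: γ = 1/√(1 − 0.633²) = 1/√0.5993 = 1.292; τ_B = 10.3/1.292 = 7.974 h.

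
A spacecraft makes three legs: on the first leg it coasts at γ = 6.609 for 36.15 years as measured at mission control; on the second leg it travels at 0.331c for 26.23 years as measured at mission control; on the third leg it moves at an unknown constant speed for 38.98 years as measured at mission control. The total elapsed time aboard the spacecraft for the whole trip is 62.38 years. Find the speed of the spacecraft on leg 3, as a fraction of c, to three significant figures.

Leg 1: γ = 6.609; τ_1 = 36.15/6.609 = 5.470 years.
Leg 2: γ = 1/√(1 − 0.331²) = 1/√0.8904 = 1.060; τ_2 = 26.23/1.060 = 24.75 years.
Leg 3: speed unknown; τ_3 = 38.98/γ_3.
Total proper time: 5.470 + 24.75 + τ_3 = 62.38, so τ_3 = 62.38 − 30.22 = 32.16 years.
γ_3 = 38.98/32.16 = 1.212; β = √(1 − 1/γ²) = √0.3194.

β = 0.565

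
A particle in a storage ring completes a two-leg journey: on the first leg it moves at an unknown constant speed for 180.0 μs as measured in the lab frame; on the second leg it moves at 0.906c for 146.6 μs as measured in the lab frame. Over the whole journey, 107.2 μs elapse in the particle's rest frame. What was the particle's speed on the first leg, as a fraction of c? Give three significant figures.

β = 0.968

Leg 1: speed unknown; τ_1 = 180.0/γ_1.
Leg 2: γ = 1/√(1 − 0.906²) = 1/√0.1792 = 2.363; τ_2 = 146.6/2.363 = 62.05 μs.
Total proper time: τ_1 + 62.05 = 107.2, so τ_1 = 107.2 − 62.05 = 45.15 μs.
γ_1 = 180.0/45.15 = 3.987; β = √(1 − 1/γ²) = √0.9371.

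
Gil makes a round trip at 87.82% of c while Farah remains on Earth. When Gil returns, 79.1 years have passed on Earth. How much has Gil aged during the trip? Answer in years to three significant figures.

β = 0.8782; γ = 1/√(1 − 0.8782²) = 1/√0.2288 = 2.091
Gil's clock measures proper time along the trip: τ = Δt/γ = 79.1/2.091 years.

τ = 37.8 years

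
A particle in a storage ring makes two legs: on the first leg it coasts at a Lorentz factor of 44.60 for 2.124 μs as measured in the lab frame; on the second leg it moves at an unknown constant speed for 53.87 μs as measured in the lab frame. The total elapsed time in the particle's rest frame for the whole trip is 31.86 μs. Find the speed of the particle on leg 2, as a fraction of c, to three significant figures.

Leg 1: γ = 44.60; τ_1 = 2.124/44.60 = 0.04762 μs.
Leg 2: speed unknown; τ_2 = 53.87/γ_2.
Total proper time: 0.04762 + τ_2 = 31.86, so τ_2 = 31.86 − 0.04762 = 31.81 μs.
γ_2 = 53.87/31.81 = 1.693; β = √(1 − 1/γ²) = √0.6513.

β = 0.807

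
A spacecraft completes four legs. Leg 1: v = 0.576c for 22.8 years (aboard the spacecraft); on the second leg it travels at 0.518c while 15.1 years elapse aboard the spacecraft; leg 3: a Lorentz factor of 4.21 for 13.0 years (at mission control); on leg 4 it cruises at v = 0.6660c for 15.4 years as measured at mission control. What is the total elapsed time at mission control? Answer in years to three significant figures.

Leg 1: γ = 1/√(1 − 0.576²) = 1/√0.6682 = 1.223; Δt_1 = 1.223 × 22.8 = 27.89 years.
Leg 2: γ = 1/√(1 − 0.518²) = 1/√0.7317 = 1.169; Δt_2 = 1.169 × 15.1 = 17.65 years.
Leg 3: 13.0 years is already measured at mission control.
Leg 4: 15.4 years is already measured at mission control.
Total: 27.89 + 17.65 + 13.00 + 15.40 years.

Δt = 73.9 years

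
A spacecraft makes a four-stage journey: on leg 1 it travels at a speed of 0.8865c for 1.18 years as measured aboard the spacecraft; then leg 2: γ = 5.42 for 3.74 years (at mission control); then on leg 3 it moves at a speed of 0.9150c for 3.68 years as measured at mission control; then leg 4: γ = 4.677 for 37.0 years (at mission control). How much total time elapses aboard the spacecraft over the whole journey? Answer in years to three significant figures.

τ = 11.3 years

Leg 1: 1.18 years is already measured aboard the spacecraft.
Leg 2: γ = 5.42; τ_2 = 3.74/5.420 = 0.6900 years.
Leg 3: γ = 1/√(1 − 0.9150²) = 1/√0.1628 = 2.479; τ_3 = 3.68/2.479 = 1.485 years.
Leg 4: γ = 4.677; τ_4 = 37.0/4.677 = 7.911 years.
Total: 1.180 + 0.6900 + 1.485 + 7.911 years.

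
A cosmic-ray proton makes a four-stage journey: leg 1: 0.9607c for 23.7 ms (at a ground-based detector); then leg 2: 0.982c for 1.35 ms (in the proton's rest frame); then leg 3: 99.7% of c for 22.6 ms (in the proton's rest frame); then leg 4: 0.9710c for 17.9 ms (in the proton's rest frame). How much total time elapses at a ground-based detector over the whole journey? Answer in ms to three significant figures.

Leg 1: 23.7 ms is already measured at a ground-based detector.
Leg 2: γ = 1/√(1 − 0.982²) = 1/√0.03568 = 5.294; Δt_2 = 5.294 × 1.35 = 7.147 ms.
Leg 3: β = 0.997; γ = 1/√(1 − 0.997²) = 1/√0.005991 = 12.92; Δt_3 = 12.92 × 22.6 = 292.0 ms.
Leg 4: γ = 1/√(1 − 0.9710²) = 1/√0.05716 = 4.183; Δt_4 = 4.183 × 17.9 = 74.87 ms.
Total: 23.70 + 7.147 + 292.0 + 74.87 ms.

Δt = 398 ms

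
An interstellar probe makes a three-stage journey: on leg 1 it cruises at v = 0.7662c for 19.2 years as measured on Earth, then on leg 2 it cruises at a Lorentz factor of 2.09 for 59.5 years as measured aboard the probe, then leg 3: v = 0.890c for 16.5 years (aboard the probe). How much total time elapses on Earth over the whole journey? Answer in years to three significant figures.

Δt = 180 years

Leg 1: 19.2 years is already measured on Earth.
Leg 2: γ = 2.09; Δt_2 = 2.090 × 59.5 = 124.4 years.
Leg 3: γ = 1/√(1 − 0.890²) = 1/√0.2079 = 2.193; Δt_3 = 2.193 × 16.5 = 36.19 years.
Total: 19.20 + 124.4 + 36.19 years.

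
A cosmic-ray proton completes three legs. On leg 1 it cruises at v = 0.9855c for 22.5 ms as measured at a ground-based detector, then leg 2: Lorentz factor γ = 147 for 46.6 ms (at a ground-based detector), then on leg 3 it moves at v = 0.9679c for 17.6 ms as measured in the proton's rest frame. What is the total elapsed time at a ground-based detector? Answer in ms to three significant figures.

Δt = 139 ms

Leg 1: 22.5 ms is already measured at a ground-based detector.
Leg 2: 46.6 ms is already measured at a ground-based detector.
Leg 3: γ = 1/√(1 − 0.9679²) = 1/√0.06317 = 3.979; Δt_3 = 3.979 × 17.6 = 70.03 ms.
Total: 22.50 + 46.60 + 70.03 ms.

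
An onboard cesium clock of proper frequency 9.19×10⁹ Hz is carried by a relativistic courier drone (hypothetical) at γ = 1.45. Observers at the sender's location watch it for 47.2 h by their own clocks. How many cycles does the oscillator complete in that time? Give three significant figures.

N = 1.08×10¹⁵

γ = 1.45
During 47.2 h of lab time, the oscillator's proper time advances by τ = Δt/γ = 47.2/1.450 = 32.55 h = 1.172×10⁵ s.
N = f × τ = 9.19×10⁹ × 1.172×10⁵ = 1.077×10¹⁵.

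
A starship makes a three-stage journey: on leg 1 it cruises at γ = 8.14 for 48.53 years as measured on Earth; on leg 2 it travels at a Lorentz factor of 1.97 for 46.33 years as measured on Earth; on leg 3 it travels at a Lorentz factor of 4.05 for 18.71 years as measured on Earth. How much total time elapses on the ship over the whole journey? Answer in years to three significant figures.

Leg 1: γ = 8.14; τ_1 = 48.53/8.140 = 5.962 years.
Leg 2: γ = 1.97; τ_2 = 46.33/1.970 = 23.52 years.
Leg 3: γ = 4.05; τ_3 = 18.71/4.050 = 4.620 years.
Total: 5.962 + 23.52 + 4.620 years.

τ = 34.1 years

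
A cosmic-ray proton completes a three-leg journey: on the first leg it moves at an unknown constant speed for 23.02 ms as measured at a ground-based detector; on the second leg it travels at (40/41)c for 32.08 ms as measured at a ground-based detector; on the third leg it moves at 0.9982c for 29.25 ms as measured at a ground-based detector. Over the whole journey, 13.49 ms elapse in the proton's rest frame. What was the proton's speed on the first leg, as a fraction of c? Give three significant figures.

Leg 1: speed unknown; τ_1 = 23.02/γ_1.
Leg 2: γ = 1/√(1 − (40/41)²) = 41/9 ≈ 4.556; τ_2 = 32.08/4.556 = 7.042 ms.
Leg 3: γ = 1/√(1 − 0.9982²) = 1/√0.003597 = 16.67; τ_3 = 29.25/16.67 = 1.754 ms.
Total proper time: τ_1 + 7.042 + 1.754 = 13.49, so τ_1 = 13.49 − 8.796 = 4.694 ms.
γ_1 = 23.02/4.694 = 4.904; β = √(1 − 1/γ²) = √0.9584.

β = 0.979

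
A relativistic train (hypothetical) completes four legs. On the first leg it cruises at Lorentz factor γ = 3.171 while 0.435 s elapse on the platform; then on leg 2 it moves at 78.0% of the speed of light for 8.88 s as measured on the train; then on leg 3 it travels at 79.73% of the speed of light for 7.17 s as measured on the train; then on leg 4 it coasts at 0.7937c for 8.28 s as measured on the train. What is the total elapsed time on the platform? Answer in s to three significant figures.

Leg 1: 0.435 s is already measured on the platform.
Leg 2: β = 0.780; γ = 1/√(1 − 0.780²) = 1/√0.3916 = 1.598; Δt_2 = 1.598 × 8.88 = 14.19 s.
Leg 3: β = 0.7973; γ = 1/√(1 − 0.7973²) = 1/√0.3643 = 1.657; Δt_3 = 1.657 × 7.17 = 11.88 s.
Leg 4: γ = 1/√(1 − 0.7937²) = 1/√0.3700 = 1.644; Δt_4 = 1.644 × 8.28 = 13.61 s.
Total: 0.4350 + 14.19 + 11.88 + 13.61 s.

Δt = 40.1 s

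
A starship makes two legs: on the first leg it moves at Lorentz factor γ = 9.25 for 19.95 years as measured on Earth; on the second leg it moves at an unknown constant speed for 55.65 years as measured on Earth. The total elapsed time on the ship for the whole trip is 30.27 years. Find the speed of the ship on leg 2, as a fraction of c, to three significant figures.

β = 0.863

Leg 1: γ = 9.25; τ_1 = 19.95/9.250 = 2.157 years.
Leg 2: speed unknown; τ_2 = 55.65/γ_2.
Total proper time: 2.157 + τ_2 = 30.27, so τ_2 = 30.27 − 2.157 = 28.11 years.
γ_2 = 55.65/28.11 = 1.979; β = √(1 − 1/γ²) = √0.7448.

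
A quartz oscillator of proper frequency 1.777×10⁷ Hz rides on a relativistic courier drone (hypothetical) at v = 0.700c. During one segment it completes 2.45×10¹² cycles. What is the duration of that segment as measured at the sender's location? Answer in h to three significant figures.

γ = 1/√(1 − 0.700²) = 1/√0.5100 = 1.400
Proper time for N cycles: τ = N/f = 2.45×10¹²/(1.777×10⁷) = 1.379×10⁵ s = 38.30 h.
Lab-frame duration Δt = γτ = 1.400 × 38.30 = 53.63 h.

Δt = 53.6 h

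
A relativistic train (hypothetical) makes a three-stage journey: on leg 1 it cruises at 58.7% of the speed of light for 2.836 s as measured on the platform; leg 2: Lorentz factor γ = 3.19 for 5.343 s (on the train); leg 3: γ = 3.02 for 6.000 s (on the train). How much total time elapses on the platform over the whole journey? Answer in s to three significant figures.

Δt = 38.0 s

Leg 1: 2.836 s is already measured on the platform.
Leg 2: γ = 3.19; Δt_2 = 3.190 × 5.343 = 17.04 s.
Leg 3: γ = 3.02; Δt_3 = 3.020 × 6.000 = 18.12 s.
Total: 2.836 + 17.04 + 18.12 s.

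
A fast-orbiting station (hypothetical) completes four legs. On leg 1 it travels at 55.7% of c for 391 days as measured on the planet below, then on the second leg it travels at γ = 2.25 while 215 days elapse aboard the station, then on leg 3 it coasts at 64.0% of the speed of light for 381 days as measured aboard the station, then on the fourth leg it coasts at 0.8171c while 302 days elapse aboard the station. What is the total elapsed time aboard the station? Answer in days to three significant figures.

τ = 1220 days

Leg 1: β = 0.557; γ = 1/√(1 − 0.557²) = 1/√0.6898 = 1.204; τ_1 = 391/1.204 = 324.7 days.
Leg 2: 215 days is already measured aboard the station.
Leg 3: 381 days is already measured aboard the station.
Leg 4: 302 days is already measured aboard the station.
Total: 324.7 + 215.0 + 381.0 + 302.0 days.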